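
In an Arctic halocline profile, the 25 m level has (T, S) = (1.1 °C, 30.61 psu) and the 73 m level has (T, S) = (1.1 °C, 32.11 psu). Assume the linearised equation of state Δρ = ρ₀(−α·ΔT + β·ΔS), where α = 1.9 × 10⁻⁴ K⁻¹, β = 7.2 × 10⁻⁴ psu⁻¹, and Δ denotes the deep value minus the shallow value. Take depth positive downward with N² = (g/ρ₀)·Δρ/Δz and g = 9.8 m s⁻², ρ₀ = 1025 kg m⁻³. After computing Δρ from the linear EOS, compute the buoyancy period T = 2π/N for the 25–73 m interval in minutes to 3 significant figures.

ΔT = +0.0 K, ΔS = +1.50 psu (deep − shallow).
Δρ/ρ₀ = −αΔT + βΔS = 0 + 1.08 × 10⁻³ = 1.08 × 10⁻³, so Δρ ≈ 1.107 kg m⁻³.
N² = (g/ρ₀)·Δρ/Δz = g·(Δρ/ρ₀)/Δz = 9.8 × 1.08 × 10⁻³ / 48 = 2.2050 × 10⁻⁴ s⁻².
N = √(2.2050 × 10⁻⁴) = 0.014849 rad s⁻¹ → T = 2π/N = 423.14 s = 7.0523 min ≈ 7.05 min.

7.05 min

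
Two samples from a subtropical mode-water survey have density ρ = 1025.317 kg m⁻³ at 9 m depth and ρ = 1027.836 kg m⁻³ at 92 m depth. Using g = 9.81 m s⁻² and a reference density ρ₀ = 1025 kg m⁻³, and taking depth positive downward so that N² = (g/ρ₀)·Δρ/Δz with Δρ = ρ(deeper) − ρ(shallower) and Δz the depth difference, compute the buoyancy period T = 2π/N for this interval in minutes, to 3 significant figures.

6.14 min

Δρ = 1027.836 − 1025.317 = 2.519 kg m⁻³ over Δz = 92 − 9 = 83 m.
N² = (9.81/1025) × (2.519/83) = 2.9047 × 10⁻⁴ s⁻².
N = √(2.9047 × 10⁻⁴) = 0.017043 rad s⁻¹, so T = 2π/N = 368.67 s = 6.1445 min ≈ 6.14 min.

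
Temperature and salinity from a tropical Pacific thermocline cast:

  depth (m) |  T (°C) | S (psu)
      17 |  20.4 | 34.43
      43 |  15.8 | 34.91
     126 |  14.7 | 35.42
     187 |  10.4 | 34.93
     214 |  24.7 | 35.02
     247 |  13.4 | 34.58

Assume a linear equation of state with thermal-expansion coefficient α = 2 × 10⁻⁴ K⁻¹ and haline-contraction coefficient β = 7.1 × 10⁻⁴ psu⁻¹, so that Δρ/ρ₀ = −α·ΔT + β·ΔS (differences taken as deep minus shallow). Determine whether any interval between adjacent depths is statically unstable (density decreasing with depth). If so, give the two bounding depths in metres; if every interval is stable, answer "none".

187–214 m

Evaluate Δρ/ρ₀ = −αΔT + βΔS across each adjacent pair:
  17–43 m: −αΔT+βΔS = −(2 × 10⁻⁴)(-4.6)+(7.1 × 10⁻⁴)(+0.48) = 1.3 × 10⁻³ → stable
  43–126 m: −αΔT+βΔS = −(2 × 10⁻⁴)(-1.1)+(7.1 × 10⁻⁴)(+0.51) = 5.8 × 10⁻⁴ → stable
  126–187 m: −αΔT+βΔS = −(2 × 10⁻⁴)(-4.3)+(7.1 × 10⁻⁴)(-0.49) = 5.1 × 10⁻⁴ → stable
  187–214 m: −αΔT+βΔS = −(2 × 10⁻⁴)(+14.3)+(7.1 × 10⁻⁴)(+0.09) = -2.8 × 10⁻³ → UNSTABLE
  214–247 m: −αΔT+βΔS = −(2 × 10⁻⁴)(-11.3)+(7.1 × 10⁻⁴)(-0.44) = 1.9 × 10⁻³ → stable
The 187–214 m interval has Δρ < 0: lighter water underlies denser water.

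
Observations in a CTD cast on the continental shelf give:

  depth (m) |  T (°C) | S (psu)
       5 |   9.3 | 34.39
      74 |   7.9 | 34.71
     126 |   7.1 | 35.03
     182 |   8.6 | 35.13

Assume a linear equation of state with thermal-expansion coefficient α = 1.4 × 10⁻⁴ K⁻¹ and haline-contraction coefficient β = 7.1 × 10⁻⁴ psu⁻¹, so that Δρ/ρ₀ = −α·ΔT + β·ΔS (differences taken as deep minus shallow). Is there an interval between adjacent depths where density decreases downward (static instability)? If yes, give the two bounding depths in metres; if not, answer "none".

Evaluate Δρ/ρ₀ = −αΔT + βΔS across each adjacent pair:
  5–74 m: −αΔT+βΔS = −(1.4 × 10⁻⁴)(-1.4)+(7.1 × 10⁻⁴)(+0.32) = 4.2 × 10⁻⁴ → stable
  74–126 m: −αΔT+βΔS = −(1.4 × 10⁻⁴)(-0.8)+(7.1 × 10⁻⁴)(+0.32) = 3.4 × 10⁻⁴ → stable
  126–182 m: −αΔT+βΔS = −(1.4 × 10⁻⁴)(+1.5)+(7.1 × 10⁻⁴)(+0.10) = -1.4 × 10⁻⁴ → UNSTABLE
The 126–182 m interval has Δρ < 0: lighter water underlies denser water.

126–182 m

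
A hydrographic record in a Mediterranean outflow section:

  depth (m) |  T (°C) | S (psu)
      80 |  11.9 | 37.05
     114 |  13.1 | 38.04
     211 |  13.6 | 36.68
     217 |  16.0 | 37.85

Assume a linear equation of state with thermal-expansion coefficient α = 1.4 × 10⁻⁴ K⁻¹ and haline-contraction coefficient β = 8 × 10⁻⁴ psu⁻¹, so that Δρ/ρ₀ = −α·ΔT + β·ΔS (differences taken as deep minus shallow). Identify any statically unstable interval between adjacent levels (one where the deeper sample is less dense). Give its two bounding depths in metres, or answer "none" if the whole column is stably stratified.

Evaluate Δρ/ρ₀ = −αΔT + βΔS across each adjacent pair:
  80–114 m: −αΔT+βΔS = −(1.4 × 10⁻⁴)(+1.2)+(8 × 10⁻⁴)(+0.99) = 6.2 × 10⁻⁴ → stable
  114–211 m: −αΔT+βΔS = −(1.4 × 10⁻⁴)(+0.5)+(8 × 10⁻⁴)(-1.36) = -1.2 × 10⁻³ → UNSTABLE
  211–217 m: −αΔT+βΔS = −(1.4 × 10⁻⁴)(+2.4)+(8 × 10⁻⁴)(+1.17) = 6.0 × 10⁻⁴ → stable
The 114–211 m interval has Δρ < 0: lighter water underlies denser water.

114–211 m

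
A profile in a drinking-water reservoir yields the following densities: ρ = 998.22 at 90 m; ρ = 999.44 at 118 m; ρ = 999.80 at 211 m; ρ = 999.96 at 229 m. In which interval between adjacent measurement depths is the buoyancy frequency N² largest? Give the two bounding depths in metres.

90–118 m

Compute the density gradient over each adjacent pair:
  90–118 m: Δρ/Δz = 1.22/28 = 0.044 kg m⁻⁴
  118–211 m: Δρ/Δz = 0.36/93 = 3.9 × 10⁻³ kg m⁻⁴
  211–229 m: Δρ/Δz = 0.16/18 = 8.9 × 10⁻³ kg m⁻⁴
The largest gradient is in the 90–118 m interval — the pycnocline.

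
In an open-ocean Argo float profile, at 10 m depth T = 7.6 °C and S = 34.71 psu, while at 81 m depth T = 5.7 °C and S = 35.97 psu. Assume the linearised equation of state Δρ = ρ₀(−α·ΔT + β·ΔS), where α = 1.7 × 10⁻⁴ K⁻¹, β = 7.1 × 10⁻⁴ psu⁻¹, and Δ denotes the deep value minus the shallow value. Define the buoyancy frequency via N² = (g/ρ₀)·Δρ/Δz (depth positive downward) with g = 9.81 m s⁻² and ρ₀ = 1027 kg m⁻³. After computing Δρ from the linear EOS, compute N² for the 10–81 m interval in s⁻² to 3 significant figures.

ΔT = -1.9 K, ΔS = +1.26 psu (deep − shallow).
Δρ/ρ₀ = −αΔT + βΔS = 3.23 × 10⁻⁴ + 8.946 × 10⁻⁴ = 1.2176 × 10⁻³, so Δρ ≈ 1.250 kg m⁻³.
N² = (g/ρ₀)·Δρ/Δz = g·(Δρ/ρ₀)/Δz = 9.81 × 1.2176 × 10⁻³ / 71 = 1.6823 × 10⁻⁴ s⁻² ≈ 1.68 × 10⁻⁴ s⁻².

1.68 × 10⁻⁴ s⁻²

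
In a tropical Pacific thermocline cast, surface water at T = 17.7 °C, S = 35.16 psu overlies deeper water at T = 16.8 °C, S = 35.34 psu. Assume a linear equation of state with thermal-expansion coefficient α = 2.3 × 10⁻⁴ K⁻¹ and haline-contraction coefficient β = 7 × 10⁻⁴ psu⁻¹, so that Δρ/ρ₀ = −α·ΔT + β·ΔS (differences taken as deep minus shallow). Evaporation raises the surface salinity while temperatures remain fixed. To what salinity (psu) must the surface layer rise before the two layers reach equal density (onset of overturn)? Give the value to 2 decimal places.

Neutral buoyancy requires −α(T_deep − T_surf) + β(S_deep − S_surf′) = 0.
S_surf′ = S_deep − (α/β)·ΔT = 35.34 − (2.3 × 10⁻⁴/7 × 10⁻⁴)·(-0.9) = 35.6357 psu.
Increase required: 35.6357 − 35.16 = 0.4757 psu.

35.64 psu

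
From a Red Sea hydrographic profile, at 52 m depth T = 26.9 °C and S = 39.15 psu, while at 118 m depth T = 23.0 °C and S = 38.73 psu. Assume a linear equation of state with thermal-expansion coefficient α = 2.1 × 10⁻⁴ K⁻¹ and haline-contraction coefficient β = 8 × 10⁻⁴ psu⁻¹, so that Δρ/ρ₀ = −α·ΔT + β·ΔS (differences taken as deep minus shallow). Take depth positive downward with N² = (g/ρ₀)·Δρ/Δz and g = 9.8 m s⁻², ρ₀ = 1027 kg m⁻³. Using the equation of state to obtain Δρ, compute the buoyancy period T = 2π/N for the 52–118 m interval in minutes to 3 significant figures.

12.4 min

ΔT = -3.9 K, ΔS = -0.42 psu (deep − shallow).
Δρ/ρ₀ = −αΔT + βΔS = 8.19 × 10⁻⁴ − 3.36 × 10⁻⁴ = 4.83 × 10⁻⁴, so Δρ ≈ 0.4960 kg m⁻³.
N² = (g/ρ₀)·Δρ/Δz = g·(Δρ/ρ₀)/Δz = 9.8 × 4.83 × 10⁻⁴ / 66 = 7.1718 × 10⁻⁵ s⁻².
N = √(7.1718 × 10⁻⁵) = 8.4686 × 10⁻³ rad s⁻¹ → T = 2π/N = 741.94 s = 12.366 min ≈ 12.4 min.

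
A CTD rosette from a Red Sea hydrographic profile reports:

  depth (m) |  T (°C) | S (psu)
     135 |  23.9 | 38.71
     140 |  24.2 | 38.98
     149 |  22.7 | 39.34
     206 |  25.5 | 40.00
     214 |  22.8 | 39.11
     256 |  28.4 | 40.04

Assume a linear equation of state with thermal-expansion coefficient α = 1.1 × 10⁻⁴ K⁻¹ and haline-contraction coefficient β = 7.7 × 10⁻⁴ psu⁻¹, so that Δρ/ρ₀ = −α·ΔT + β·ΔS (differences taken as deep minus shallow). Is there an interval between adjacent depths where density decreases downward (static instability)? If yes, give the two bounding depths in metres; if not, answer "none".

206–214 m

Evaluate Δρ/ρ₀ = −αΔT + βΔS across each adjacent pair:
  135–140 m: −αΔT+βΔS = −(1.1 × 10⁻⁴)(+0.3)+(7.7 × 10⁻⁴)(+0.27) = 1.7 × 10⁻⁴ → stable
  140–149 m: −αΔT+βΔS = −(1.1 × 10⁻⁴)(-1.5)+(7.7 × 10⁻⁴)(+0.36) = 4.4 × 10⁻⁴ → stable
  149–206 m: −αΔT+βΔS = −(1.1 × 10⁻⁴)(+2.8)+(7.7 × 10⁻⁴)(+0.66) = 2.0 × 10⁻⁴ → stable
  206–214 m: −αΔT+βΔS = −(1.1 × 10⁻⁴)(-2.7)+(7.7 × 10⁻⁴)(-0.89) = -3.9 × 10⁻⁴ → UNSTABLE
  214–256 m: −αΔT+βΔS = −(1.1 × 10⁻⁴)(+5.6)+(7.7 × 10⁻⁴)(+0.93) = 1.0 × 10⁻⁴ → stable
The 206–214 m interval has Δρ < 0: lighter water underlies denser water.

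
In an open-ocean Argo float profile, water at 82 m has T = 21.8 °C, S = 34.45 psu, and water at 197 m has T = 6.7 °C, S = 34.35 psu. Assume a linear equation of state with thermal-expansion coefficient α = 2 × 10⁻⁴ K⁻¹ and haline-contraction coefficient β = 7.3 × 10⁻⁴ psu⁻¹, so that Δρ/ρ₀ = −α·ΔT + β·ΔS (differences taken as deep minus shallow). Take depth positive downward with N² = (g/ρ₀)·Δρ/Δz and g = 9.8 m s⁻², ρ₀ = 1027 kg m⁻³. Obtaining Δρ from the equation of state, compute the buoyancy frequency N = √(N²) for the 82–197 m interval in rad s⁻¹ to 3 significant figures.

0.0158 rad s⁻¹

ΔT = -15.1 K, ΔS = -0.10 psu (deep − shallow).
Δρ/ρ₀ = −αΔT + βΔS = 3.02 × 10⁻³ − 7.30 × 10⁻⁵ = 2.947 × 10⁻³, so Δρ ≈ 3.027 kg m⁻³.
N² = (g/ρ₀)·Δρ/Δz = g·(Δρ/ρ₀)/Δz = 9.8 × 2.947 × 10⁻³ / 115 = 2.5114 × 10⁻⁴ s⁻².
N = √(2.5114 × 10⁻⁴) = 0.015847 rad s⁻¹ ≈ 0.0158 rad s⁻¹.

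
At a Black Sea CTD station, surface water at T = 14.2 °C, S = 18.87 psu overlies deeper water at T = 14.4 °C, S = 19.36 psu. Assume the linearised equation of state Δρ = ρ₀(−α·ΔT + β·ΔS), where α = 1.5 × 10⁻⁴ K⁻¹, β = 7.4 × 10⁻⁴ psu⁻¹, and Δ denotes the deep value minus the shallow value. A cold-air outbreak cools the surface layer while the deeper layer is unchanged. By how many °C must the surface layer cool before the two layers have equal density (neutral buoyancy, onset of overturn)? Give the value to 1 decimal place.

Neutral buoyancy requires Δρ = 0, i.e. −α(T_deep − T_surf′) + β(S_deep − S_surf) = 0.
T_surf′ = T_deep − (β/α)·ΔS = 14.4 − (7.4 × 10⁻⁴/1.5 × 10⁻⁴)·(+0.49) = 11.983 °C.
Cooling required: 14.2 − (11.983) = 2.217 °C.

2.2 °C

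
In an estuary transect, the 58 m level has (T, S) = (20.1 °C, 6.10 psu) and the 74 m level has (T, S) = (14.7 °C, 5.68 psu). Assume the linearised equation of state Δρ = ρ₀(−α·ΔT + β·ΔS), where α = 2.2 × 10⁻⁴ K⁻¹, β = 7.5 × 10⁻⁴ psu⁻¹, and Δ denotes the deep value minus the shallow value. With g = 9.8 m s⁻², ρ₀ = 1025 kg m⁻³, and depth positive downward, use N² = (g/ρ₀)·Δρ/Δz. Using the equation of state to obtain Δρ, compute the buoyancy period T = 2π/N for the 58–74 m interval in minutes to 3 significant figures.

ΔT = -5.4 K, ΔS = -0.42 psu (deep − shallow).
Δρ/ρ₀ = −αΔT + βΔS = 1.188 × 10⁻³ − 3.15 × 10⁻⁴ = 8.73 × 10⁻⁴, so Δρ ≈ 0.8948 kg m⁻³.
N² = (g/ρ₀)·Δρ/Δz = g·(Δρ/ρ₀)/Δz = 9.8 × 8.73 × 10⁻⁴ / 16 = 5.3471 × 10⁻⁴ s⁻².
N = √(5.3471 × 10⁻⁴) = 0.023124 rad s⁻¹ → T = 2π/N = 271.72 s = 4.5287 min ≈ 4.53 min.

4.53 min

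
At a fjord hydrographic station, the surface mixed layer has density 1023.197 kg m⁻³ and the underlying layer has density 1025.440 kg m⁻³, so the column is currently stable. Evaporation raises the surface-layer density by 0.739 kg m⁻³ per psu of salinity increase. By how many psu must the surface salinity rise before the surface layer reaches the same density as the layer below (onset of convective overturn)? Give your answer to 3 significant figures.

Density deficit of the surface layer: 1025.440 − 1023.197 = 2.243 kg m⁻³.
Required change = 2.243 / 0.739 = 3.04 psu.

3.04 psu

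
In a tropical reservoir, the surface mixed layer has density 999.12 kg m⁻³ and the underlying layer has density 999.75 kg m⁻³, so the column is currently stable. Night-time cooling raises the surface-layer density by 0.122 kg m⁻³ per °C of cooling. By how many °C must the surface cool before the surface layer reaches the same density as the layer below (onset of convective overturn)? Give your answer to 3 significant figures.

Density deficit of the surface layer: 999.75 − 999.12 = 0.63 kg m⁻³.
Required change = 0.63 / 0.122 = 5.16 °C.

5.16 °C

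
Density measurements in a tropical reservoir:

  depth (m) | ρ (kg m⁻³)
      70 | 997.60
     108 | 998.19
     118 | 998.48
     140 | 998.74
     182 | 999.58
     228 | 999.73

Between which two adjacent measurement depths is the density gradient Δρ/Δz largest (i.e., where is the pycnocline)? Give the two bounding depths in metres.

108–118 m

Compute the density gradient over each adjacent pair:
  70–108 m: Δρ/Δz = 0.59/38 = 0.016 kg m⁻⁴
  108–118 m: Δρ/Δz = 0.29/10 = 0.029 kg m⁻⁴
  118–140 m: Δρ/Δz = 0.26/22 = 0.012 kg m⁻⁴
  140–182 m: Δρ/Δz = 0.84/42 = 0.020 kg m⁻⁴
  182–228 m: Δρ/Δz = 0.15/46 = 3.3 × 10⁻³ kg m⁻⁴
The largest gradient is in the 108–118 m interval — the pycnocline.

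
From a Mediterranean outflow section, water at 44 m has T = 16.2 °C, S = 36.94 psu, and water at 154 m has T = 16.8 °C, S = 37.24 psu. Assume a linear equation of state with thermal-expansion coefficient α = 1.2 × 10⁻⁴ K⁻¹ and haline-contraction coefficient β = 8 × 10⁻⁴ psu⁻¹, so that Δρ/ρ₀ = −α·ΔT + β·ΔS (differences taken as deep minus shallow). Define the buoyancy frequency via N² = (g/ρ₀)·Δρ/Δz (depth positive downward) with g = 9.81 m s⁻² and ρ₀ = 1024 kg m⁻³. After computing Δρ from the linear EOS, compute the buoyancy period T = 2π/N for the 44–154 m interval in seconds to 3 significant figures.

1.62 × 10³ s

ΔT = +0.6 K, ΔS = +0.30 psu (deep − shallow).
Δρ/ρ₀ = −αΔT + βΔS = -7.20 × 10⁻⁵ + 2.40 × 10⁻⁴ = 1.68 × 10⁻⁴, so Δρ ≈ 0.1720 kg m⁻³.
N² = (g/ρ₀)·Δρ/Δz = g·(Δρ/ρ₀)/Δz = 9.81 × 1.68 × 10⁻⁴ / 110 = 1.4983 × 10⁻⁵ s⁻².
N = √(1.4983 × 10⁻⁵) = 3.8708 × 10⁻³ rad s⁻¹ → T = 2π/N = 1.6232 × 10³ s ≈ 1.62 × 10³ s.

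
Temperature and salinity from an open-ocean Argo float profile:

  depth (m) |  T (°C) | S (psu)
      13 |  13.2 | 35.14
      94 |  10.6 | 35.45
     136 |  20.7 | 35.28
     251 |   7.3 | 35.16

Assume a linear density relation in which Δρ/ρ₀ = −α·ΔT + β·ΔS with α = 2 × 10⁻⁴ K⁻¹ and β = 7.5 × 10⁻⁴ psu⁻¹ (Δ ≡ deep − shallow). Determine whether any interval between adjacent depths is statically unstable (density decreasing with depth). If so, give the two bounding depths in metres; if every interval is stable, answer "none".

Evaluate Δρ/ρ₀ = −αΔT + βΔS across each adjacent pair:
  13–94 m: −αΔT+βΔS = −(2 × 10⁻⁴)(-2.6)+(7.5 × 10⁻⁴)(+0.31) = 7.5 × 10⁻⁴ → stable
  94–136 m: −αΔT+βΔS = −(2 × 10⁻⁴)(+10.1)+(7.5 × 10⁻⁴)(-0.17) = -2.1 × 10⁻³ → UNSTABLE
  136–251 m: −αΔT+βΔS = −(2 × 10⁻⁴)(-13.4)+(7.5 × 10⁻⁴)(-0.12) = 2.6 × 10⁻³ → stable
The 94–136 m interval has Δρ < 0: lighter water underlies denser water.

94–136 m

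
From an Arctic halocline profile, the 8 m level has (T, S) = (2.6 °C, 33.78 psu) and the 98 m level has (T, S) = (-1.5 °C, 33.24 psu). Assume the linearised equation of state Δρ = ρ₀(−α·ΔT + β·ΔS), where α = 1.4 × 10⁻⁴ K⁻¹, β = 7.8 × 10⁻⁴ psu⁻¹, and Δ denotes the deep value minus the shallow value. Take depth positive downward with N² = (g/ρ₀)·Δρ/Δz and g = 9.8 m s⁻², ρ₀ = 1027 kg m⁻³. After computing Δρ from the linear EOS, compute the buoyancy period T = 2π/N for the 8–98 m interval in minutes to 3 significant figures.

25.7 min

ΔT = -4.1 K, ΔS = -0.54 psu (deep − shallow).
Δρ/ρ₀ = −αΔT + βΔS = 5.74 × 10⁻⁴ − 4.212 × 10⁻⁴ = 1.528 × 10⁻⁴, so Δρ ≈ 0.1569 kg m⁻³.
N² = (g/ρ₀)·Δρ/Δz = g·(Δρ/ρ₀)/Δz = 9.8 × 1.528 × 10⁻⁴ / 90 = 1.6638 × 10⁻⁵ s⁻².
N = √(1.6638 × 10⁻⁵) = 4.0790 × 10⁻³ rad s⁻¹ → T = 2π/N = 1.5404 × 10³ s = 25.673 min ≈ 25.7 min.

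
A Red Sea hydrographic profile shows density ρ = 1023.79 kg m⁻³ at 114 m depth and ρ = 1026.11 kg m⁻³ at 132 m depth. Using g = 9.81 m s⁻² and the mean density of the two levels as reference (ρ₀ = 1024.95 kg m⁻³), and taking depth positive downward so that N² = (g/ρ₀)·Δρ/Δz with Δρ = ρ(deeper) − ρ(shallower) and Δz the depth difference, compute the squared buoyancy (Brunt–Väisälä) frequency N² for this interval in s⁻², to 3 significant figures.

1.23 × 10⁻³ s⁻²

Δρ = 1026.11 − 1023.79 = 2.32 kg m⁻³ over Δz = 132 − 114 = 18 m.
N² = (9.81/1024.95) × (2.32/18) = 1.2336 × 10⁻³ s⁻² ≈ 1.23 × 10⁻³ s⁻².
Since Δρ > 0 the layer is stably stratified.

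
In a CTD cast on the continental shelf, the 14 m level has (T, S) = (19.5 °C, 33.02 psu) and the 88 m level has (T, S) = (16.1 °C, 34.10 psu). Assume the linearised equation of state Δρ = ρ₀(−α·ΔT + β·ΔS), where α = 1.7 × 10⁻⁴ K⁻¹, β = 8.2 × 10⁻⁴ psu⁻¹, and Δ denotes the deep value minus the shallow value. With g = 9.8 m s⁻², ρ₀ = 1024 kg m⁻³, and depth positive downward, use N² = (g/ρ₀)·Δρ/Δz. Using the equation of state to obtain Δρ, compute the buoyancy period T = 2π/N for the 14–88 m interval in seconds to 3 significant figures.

ΔT = -3.4 K, ΔS = +1.08 psu (deep − shallow).
Δρ/ρ₀ = −αΔT + βΔS = 5.78 × 10⁻⁴ + 8.856 × 10⁻⁴ = 1.4636 × 10⁻³, so Δρ ≈ 1.499 kg m⁻³.
N² = (g/ρ₀)·Δρ/Δz = g·(Δρ/ρ₀)/Δz = 9.8 × 1.4636 × 10⁻³ / 74 = 1.9383 × 10⁻⁴ s⁻².
N = √(1.9383 × 10⁻⁴) = 0.013922 rad s⁻¹ → T = 2π/N = 451.31 s ≈ 451 s.

451 s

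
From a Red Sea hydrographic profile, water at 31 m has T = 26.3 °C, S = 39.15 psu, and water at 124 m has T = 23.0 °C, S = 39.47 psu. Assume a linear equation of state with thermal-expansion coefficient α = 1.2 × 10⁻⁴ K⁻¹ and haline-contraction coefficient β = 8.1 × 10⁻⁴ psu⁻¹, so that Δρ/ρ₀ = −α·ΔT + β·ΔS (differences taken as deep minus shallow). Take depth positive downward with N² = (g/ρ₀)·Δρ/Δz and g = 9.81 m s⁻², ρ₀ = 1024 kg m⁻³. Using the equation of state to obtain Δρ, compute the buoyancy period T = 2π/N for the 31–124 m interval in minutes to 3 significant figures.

ΔT = -3.3 K, ΔS = +0.32 psu (deep − shallow).
Δρ/ρ₀ = −αΔT + βΔS = 3.96 × 10⁻⁴ + 2.592 × 10⁻⁴ = 6.552 × 10⁻⁴, so Δρ ≈ 0.6709 kg m⁻³.
N² = (g/ρ₀)·Δρ/Δz = g·(Δρ/ρ₀)/Δz = 9.81 × 6.552 × 10⁻⁴ / 93 = 6.9113 × 10⁻⁵ s⁻².
N = √(6.9113 × 10⁻⁵) = 8.3134 × 10⁻³ rad s⁻¹ → T = 2π/N = 755.79 s = 12.596 min ≈ 12.6 min.

12.6 min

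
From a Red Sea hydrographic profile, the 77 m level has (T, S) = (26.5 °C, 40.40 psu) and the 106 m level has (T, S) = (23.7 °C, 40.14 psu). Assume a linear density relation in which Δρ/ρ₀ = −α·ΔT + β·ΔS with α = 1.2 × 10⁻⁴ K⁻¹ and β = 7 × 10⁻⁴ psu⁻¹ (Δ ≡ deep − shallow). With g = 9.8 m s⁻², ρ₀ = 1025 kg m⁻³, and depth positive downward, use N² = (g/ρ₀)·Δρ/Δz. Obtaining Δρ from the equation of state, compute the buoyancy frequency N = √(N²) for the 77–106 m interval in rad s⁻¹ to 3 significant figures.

ΔT = -2.8 K, ΔS = -0.26 psu (deep − shallow).
Δρ/ρ₀ = −αΔT + βΔS = 3.36 × 10⁻⁴ − 1.82 × 10⁻⁴ = 1.54 × 10⁻⁴, so Δρ ≈ 0.1578 kg m⁻³.
N² = (g/ρ₀)·Δρ/Δz = g·(Δρ/ρ₀)/Δz = 9.8 × 1.54 × 10⁻⁴ / 29 = 5.2041 × 10⁻⁵ s⁻².
N = √(5.2041 × 10⁻⁵) = 7.2139 × 10⁻³ rad s⁻¹ ≈ 7.21 × 10⁻³ rad s⁻¹.

7.21 × 10⁻³ rad s⁻¹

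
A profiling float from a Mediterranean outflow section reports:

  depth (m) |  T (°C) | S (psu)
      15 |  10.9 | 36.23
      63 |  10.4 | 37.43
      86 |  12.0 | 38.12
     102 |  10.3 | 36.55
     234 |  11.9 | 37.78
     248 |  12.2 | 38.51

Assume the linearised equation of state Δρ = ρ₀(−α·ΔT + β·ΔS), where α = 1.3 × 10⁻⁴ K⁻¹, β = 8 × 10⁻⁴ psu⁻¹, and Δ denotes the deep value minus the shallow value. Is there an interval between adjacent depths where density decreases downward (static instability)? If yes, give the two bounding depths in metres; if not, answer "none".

Evaluate Δρ/ρ₀ = −αΔT + βΔS across each adjacent pair:
  15–63 m: −αΔT+βΔS = −(1.3 × 10⁻⁴)(-0.5)+(8 × 10⁻⁴)(+1.20) = 1.0 × 10⁻³ → stable
  63–86 m: −αΔT+βΔS = −(1.3 × 10⁻⁴)(+1.6)+(8 × 10⁻⁴)(+0.69) = 3.4 × 10⁻⁴ → stable
  86–102 m: −αΔT+βΔS = −(1.3 × 10⁻⁴)(-1.7)+(8 × 10⁻⁴)(-1.57) = -1.0 × 10⁻³ → UNSTABLE
  102–234 m: −αΔT+βΔS = −(1.3 × 10⁻⁴)(+1.6)+(8 × 10⁻⁴)(+1.23) = 7.8 × 10⁻⁴ → stable
  234–248 m: −αΔT+βΔS = −(1.3 × 10⁻⁴)(+0.3)+(8 × 10⁻⁴)(+0.73) = 5.5 × 10⁻⁴ → stable
The 86–102 m interval has Δρ < 0: lighter water underlies denser water.

86–102 m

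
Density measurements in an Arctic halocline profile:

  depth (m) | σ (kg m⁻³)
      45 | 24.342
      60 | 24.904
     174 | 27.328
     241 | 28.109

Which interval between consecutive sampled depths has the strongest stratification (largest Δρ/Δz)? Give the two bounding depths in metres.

45–60 m

Compute the density gradient over each adjacent pair:
  45–60 m: Δρ/Δz = 0.562/15 = 0.037 kg m⁻⁴
  60–174 m: Δρ/Δz = 2.424/114 = 0.021 kg m⁻⁴
  174–241 m: Δρ/Δz = 0.781/67 = 0.012 kg m⁻⁴
The largest gradient is in the 45–60 m interval — the pycnocline.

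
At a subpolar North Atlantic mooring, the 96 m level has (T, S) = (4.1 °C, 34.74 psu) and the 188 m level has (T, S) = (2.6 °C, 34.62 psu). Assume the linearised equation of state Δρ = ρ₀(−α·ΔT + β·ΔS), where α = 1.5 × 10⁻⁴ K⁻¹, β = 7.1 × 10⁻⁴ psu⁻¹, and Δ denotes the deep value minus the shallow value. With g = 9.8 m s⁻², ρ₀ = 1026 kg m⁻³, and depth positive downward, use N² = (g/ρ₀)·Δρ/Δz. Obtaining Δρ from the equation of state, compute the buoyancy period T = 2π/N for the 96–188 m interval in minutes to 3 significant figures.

ΔT = -1.5 K, ΔS = -0.12 psu (deep − shallow).
Δρ/ρ₀ = −αΔT + βΔS = 2.25 × 10⁻⁴ − 8.52 × 10⁻⁵ = 1.398 × 10⁻⁴, so Δρ ≈ 0.1434 kg m⁻³.
N² = (g/ρ₀)·Δρ/Δz = g·(Δρ/ρ₀)/Δz = 9.8 × 1.398 × 10⁻⁴ / 92 = 1.4892 × 10⁻⁵ s⁻².
N = √(1.4892 × 10⁻⁵) = 3.8590 × 10⁻³ rad s⁻¹ → T = 2π/N = 1.6282 × 10³ s = 27.137 min ≈ 27.1 min.

27.1 min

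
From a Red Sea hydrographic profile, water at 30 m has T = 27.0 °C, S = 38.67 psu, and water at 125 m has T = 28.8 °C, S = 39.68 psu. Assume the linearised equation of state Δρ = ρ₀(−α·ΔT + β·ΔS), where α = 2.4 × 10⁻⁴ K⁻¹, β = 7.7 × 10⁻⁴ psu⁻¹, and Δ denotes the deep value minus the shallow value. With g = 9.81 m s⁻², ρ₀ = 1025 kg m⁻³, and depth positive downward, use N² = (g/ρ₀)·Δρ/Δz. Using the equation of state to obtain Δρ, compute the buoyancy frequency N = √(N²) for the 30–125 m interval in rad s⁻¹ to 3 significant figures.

5.97 × 10⁻³ rad s⁻¹

ΔT = +1.8 K, ΔS = +1.01 psu (deep − shallow).
Δρ/ρ₀ = −αΔT + βΔS = -4.32 × 10⁻⁴ + 7.777 × 10⁻⁴ = 3.457 × 10⁻⁴, so Δρ ≈ 0.3543 kg m⁻³.
N² = (g/ρ₀)·Δρ/Δz = g·(Δρ/ρ₀)/Δz = 9.81 × 3.457 × 10⁻⁴ / 95 = 3.5698 × 10⁻⁵ s⁻².
N = √(3.5698 × 10⁻⁵) = 5.9748 × 10⁻³ rad s⁻¹ ≈ 5.97 × 10⁻³ rad s⁻¹.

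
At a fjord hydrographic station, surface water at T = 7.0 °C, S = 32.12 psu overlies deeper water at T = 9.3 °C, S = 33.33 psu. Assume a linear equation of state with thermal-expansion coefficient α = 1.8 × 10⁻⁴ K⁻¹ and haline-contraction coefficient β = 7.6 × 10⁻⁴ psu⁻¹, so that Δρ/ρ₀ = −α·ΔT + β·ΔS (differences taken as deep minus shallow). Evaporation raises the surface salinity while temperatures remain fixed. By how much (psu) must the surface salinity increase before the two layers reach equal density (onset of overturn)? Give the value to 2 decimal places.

0.67 psu

Neutral buoyancy requires −α(T_deep − T_surf) + β(S_deep − S_surf′) = 0.
S_surf′ = S_deep − (α/β)·ΔT = 33.33 − (1.8 × 10⁻⁴/7.6 × 10⁻⁴)·(+2.3) = 32.7853 psu.
Increase required: 32.7853 − 32.12 = 0.6653 psu.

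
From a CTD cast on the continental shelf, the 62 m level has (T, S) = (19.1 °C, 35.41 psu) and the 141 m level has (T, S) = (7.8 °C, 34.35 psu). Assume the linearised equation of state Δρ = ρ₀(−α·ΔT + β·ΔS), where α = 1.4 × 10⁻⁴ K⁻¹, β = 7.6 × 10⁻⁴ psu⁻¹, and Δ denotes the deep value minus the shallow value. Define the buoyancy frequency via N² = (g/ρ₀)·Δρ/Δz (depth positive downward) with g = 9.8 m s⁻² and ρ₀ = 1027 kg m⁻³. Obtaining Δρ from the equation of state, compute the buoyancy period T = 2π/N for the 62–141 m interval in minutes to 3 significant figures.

10.7 min

ΔT = -11.3 K, ΔS = -1.06 psu (deep − shallow).
Δρ/ρ₀ = −αΔT + βΔS = 1.582 × 10⁻³ − 8.056 × 10⁻⁴ = 7.764 × 10⁻⁴, so Δρ ≈ 0.7974 kg m⁻³.
N² = (g/ρ₀)·Δρ/Δz = g·(Δρ/ρ₀)/Δz = 9.8 × 7.764 × 10⁻⁴ / 79 = 9.6313 × 10⁻⁵ s⁻².
N = √(9.6313 × 10⁻⁵) = 9.8139 × 10⁻³ rad s⁻¹ → T = 2π/N = 640.23 s = 10.671 min ≈ 10.7 min.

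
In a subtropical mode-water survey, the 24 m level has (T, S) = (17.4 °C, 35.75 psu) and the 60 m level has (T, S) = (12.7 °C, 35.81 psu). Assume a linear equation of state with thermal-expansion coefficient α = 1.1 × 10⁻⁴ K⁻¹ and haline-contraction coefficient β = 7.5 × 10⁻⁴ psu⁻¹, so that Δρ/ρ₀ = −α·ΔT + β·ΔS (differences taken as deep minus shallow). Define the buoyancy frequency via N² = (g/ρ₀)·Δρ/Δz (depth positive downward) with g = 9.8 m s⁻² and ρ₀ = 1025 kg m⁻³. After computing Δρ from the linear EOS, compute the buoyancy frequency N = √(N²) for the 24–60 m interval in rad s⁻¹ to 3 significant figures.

0.0124 rad s⁻¹

ΔT = -4.7 K, ΔS = +0.06 psu (deep − shallow).
Δρ/ρ₀ = −αΔT + βΔS = 5.17 × 10⁻⁴ + 4.50 × 10⁻⁵ = 5.62 × 10⁻⁴, so Δρ ≈ 0.5760 kg m⁻³.
N² = (g/ρ₀)·Δρ/Δz = g·(Δρ/ρ₀)/Δz = 9.8 × 5.62 × 10⁻⁴ / 36 = 1.5299 × 10⁻⁴ s⁻².
N = √(1.5299 × 10⁻⁴) = 0.012369 rad s⁻¹ ≈ 0.0124 rad s⁻¹.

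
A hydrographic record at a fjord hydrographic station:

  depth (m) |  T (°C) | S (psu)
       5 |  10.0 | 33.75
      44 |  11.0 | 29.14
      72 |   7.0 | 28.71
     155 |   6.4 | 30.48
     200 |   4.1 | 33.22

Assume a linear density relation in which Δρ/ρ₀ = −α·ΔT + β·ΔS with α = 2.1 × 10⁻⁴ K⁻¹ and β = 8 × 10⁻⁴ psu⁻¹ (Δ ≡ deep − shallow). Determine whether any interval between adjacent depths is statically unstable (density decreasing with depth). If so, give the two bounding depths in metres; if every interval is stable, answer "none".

Evaluate Δρ/ρ₀ = −αΔT + βΔS across each adjacent pair:
  5–44 m: −αΔT+βΔS = −(2.1 × 10⁻⁴)(+1.0)+(8 × 10⁻⁴)(-4.61) = -3.9 × 10⁻³ → UNSTABLE
  44–72 m: −αΔT+βΔS = −(2.1 × 10⁻⁴)(-4.0)+(8 × 10⁻⁴)(-0.43) = 5.0 × 10⁻⁴ → stable
  72–155 m: −αΔT+βΔS = −(2.1 × 10⁻⁴)(-0.6)+(8 × 10⁻⁴)(+1.77) = 1.5 × 10⁻³ → stable
  155–200 m: −αΔT+βΔS = −(2.1 × 10⁻⁴)(-2.3)+(8 × 10⁻⁴)(+2.74) = 2.7 × 10⁻³ → stable
The 5–44 m interval has Δρ < 0: lighter water underlies denser water.

5–44 m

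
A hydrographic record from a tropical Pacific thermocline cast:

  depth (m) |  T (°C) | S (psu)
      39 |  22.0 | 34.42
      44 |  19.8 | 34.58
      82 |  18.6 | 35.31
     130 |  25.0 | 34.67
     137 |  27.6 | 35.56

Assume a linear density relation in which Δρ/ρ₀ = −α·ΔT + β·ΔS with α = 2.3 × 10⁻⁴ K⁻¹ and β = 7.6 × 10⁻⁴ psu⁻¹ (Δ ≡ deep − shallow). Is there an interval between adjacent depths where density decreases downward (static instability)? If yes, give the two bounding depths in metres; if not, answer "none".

82–130 m

Evaluate Δρ/ρ₀ = −αΔT + βΔS across each adjacent pair:
  39–44 m: −αΔT+βΔS = −(2.3 × 10⁻⁴)(-2.2)+(7.6 × 10⁻⁴)(+0.16) = 6.3 × 10⁻⁴ → stable
  44–82 m: −αΔT+βΔS = −(2.3 × 10⁻⁴)(-1.2)+(7.6 × 10⁻⁴)(+0.73) = 8.3 × 10⁻⁴ → stable
  82–130 m: −αΔT+βΔS = −(2.3 × 10⁻⁴)(+6.4)+(7.6 × 10⁻⁴)(-0.64) = -2.0 × 10⁻³ → UNSTABLE
  130–137 m: −αΔT+βΔS = −(2.3 × 10⁻⁴)(+2.6)+(7.6 × 10⁻⁴)(+0.89) = 7.8 × 10⁻⁵ → stable
The 82–130 m interval has Δρ < 0: lighter water underlies denser water.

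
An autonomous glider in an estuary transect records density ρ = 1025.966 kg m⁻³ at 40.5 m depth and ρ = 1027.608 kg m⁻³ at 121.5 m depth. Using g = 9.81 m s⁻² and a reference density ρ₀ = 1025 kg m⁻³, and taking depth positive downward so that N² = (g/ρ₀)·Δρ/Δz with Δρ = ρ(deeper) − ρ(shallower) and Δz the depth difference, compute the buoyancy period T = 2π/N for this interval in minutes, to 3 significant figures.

Δρ = 1027.608 − 1025.966 = 1.642 kg m⁻³ over Δz = 121.5 − 40.5 = 81 m.
N² = (9.81/1025) × (1.642/81) = 1.9401 × 10⁻⁴ s⁻².
N = √(1.9401 × 10⁻⁴) = 0.013929 rad s⁻¹, so T = 2π/N = 451.09 s = 7.5182 min ≈ 7.52 min.

7.52 min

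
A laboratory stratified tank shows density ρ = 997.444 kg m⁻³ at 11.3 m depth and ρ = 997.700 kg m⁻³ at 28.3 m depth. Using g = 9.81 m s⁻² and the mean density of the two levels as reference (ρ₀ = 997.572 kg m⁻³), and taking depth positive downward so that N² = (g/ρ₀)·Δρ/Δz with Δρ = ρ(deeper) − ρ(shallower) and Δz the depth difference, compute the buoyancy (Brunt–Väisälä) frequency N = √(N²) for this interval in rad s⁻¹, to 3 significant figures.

0.0122 rad s⁻¹

Δρ = 997.700 − 997.444 = 0.256 kg m⁻³ over Δz = 28.3 − 11.3 = 17 m.
N² = (9.81/997.572) × (0.256/17) = 1.4809 × 10⁻⁴ s⁻².
N = √(1.4809 × 10⁻⁴) = 0.012169 rad s⁻¹ ≈ 0.0122 rad s⁻¹.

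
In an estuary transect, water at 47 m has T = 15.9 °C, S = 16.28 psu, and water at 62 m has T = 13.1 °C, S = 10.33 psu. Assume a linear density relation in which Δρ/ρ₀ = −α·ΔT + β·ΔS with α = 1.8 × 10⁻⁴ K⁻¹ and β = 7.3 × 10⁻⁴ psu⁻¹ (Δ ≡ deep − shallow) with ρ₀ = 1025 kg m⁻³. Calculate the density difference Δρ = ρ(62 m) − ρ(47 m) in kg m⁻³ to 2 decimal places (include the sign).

ΔT = -2.8 K, ΔS = -5.95 psu (deep − shallow).
Δρ/ρ₀ = −(1.8 × 10⁻⁴)(-2.8) + (7.3 × 10⁻⁴)(-5.95) = -3.8395 × 10⁻³.
Δρ = 1025 × (-3.8395 × 10⁻³) = -3.94 kg m⁻³.
Negative Δρ: lighter below, statically unstable.

-3.94 kg m⁻³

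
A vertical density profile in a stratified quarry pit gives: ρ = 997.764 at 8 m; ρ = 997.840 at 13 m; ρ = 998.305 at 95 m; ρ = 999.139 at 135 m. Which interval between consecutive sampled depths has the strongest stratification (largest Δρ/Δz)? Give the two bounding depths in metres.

Compute the density gradient over each adjacent pair:
  8–13 m: Δρ/Δz = 0.076/5 = 0.015 kg m⁻⁴
  13–95 m: Δρ/Δz = 0.465/82 = 5.7 × 10⁻³ kg m⁻⁴
  95–135 m: Δρ/Δz = 0.834/40 = 0.021 kg m⁻⁴
The largest gradient is in the 95–135 m interval — the pycnocline.

95–135 m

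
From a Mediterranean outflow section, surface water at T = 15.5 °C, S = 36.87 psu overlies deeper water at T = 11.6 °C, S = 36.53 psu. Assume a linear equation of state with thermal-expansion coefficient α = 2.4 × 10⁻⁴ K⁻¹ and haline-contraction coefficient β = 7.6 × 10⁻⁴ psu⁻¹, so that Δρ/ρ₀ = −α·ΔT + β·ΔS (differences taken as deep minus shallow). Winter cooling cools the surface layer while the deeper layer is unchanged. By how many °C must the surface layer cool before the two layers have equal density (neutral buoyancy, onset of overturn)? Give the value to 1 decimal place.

2.8 °C

Neutral buoyancy requires Δρ = 0, i.e. −α(T_deep − T_surf′) + β(S_deep − S_surf) = 0.
T_surf′ = T_deep − (β/α)·ΔS = 11.6 − (7.6 × 10⁻⁴/2.4 × 10⁻⁴)·(-0.34) = 12.677 °C.
Cooling required: 15.5 − (12.677) = 2.823 °C.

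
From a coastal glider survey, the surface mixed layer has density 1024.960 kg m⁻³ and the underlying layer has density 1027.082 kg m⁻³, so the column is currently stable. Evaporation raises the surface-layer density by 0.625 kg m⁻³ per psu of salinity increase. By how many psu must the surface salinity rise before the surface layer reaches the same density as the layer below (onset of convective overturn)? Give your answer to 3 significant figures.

Density deficit of the surface layer: 1027.082 − 1024.960 = 2.122 kg m⁻³.
Required change = 2.122 / 0.625 = 3.40 psu.

3.40 psu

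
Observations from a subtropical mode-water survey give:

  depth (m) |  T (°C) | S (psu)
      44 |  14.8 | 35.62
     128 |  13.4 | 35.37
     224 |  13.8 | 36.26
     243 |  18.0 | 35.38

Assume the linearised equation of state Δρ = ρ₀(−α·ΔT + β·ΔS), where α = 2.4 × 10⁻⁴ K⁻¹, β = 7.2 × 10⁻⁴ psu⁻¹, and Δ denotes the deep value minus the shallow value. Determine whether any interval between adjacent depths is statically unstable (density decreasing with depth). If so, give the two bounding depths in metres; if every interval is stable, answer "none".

224–243 m

Evaluate Δρ/ρ₀ = −αΔT + βΔS across each adjacent pair:
  44–128 m: −αΔT+βΔS = −(2.4 × 10⁻⁴)(-1.4)+(7.2 × 10⁻⁴)(-0.25) = 1.6 × 10⁻⁴ → stable
  128–224 m: −αΔT+βΔS = −(2.4 × 10⁻⁴)(+0.4)+(7.2 × 10⁻⁴)(+0.89) = 5.4 × 10⁻⁴ → stable
  224–243 m: −αΔT+βΔS = −(2.4 × 10⁻⁴)(+4.2)+(7.2 × 10⁻⁴)(-0.88) = -1.6 × 10⁻³ → UNSTABLE
The 224–243 m interval has Δρ < 0: lighter water underlies denser water.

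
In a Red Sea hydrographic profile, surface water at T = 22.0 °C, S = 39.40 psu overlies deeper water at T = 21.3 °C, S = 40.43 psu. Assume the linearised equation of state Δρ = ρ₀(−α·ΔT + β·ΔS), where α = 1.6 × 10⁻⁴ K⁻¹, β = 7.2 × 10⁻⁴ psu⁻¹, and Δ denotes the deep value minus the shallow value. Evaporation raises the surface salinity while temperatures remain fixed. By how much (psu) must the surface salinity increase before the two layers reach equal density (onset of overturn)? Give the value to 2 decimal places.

1.19 psu

Neutral buoyancy requires −α(T_deep − T_surf) + β(S_deep − S_surf′) = 0.
S_surf′ = S_deep − (α/β)·ΔT = 40.43 − (1.6 × 10⁻⁴/7.2 × 10⁻⁴)·(-0.7) = 40.5856 psu.
Increase required: 40.5856 − 39.40 = 1.1856 psu.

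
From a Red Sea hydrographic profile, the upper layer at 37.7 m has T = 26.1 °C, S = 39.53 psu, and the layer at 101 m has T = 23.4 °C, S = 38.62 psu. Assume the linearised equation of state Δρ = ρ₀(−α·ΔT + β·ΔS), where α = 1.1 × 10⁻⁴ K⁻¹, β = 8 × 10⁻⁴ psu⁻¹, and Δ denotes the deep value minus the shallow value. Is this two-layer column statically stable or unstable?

unstable

ΔT = 23.4 − 26.1 = -2.7 K and ΔS = 38.62 − 39.53 = -0.91 psu (deep − shallow).
−αΔT = 2.97 × 10⁻⁴; βΔS = -7.28 × 10⁻⁴; sum Δρ/ρ₀ = -4.31 × 10⁻⁴.
Δρ/ρ₀ < 0, so Δρ < 0: deeper water is lighter → statically unstable; the column would overturn.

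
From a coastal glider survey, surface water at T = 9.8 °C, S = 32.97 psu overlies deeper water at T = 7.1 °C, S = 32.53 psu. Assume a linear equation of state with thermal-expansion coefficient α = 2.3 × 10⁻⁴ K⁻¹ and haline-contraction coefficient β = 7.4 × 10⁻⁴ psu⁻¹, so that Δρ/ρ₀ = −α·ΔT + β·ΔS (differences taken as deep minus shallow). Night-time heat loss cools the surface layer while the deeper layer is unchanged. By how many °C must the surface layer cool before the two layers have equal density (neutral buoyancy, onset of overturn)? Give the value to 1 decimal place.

Neutral buoyancy requires Δρ = 0, i.e. −α(T_deep − T_surf′) + β(S_deep − S_surf) = 0.
T_surf′ = T_deep − (β/α)·ΔS = 7.1 − (7.4 × 10⁻⁴/2.3 × 10⁻⁴)·(-0.44) = 8.516 °C.
Cooling required: 9.8 − (8.516) = 1.284 °C.

1.3 °C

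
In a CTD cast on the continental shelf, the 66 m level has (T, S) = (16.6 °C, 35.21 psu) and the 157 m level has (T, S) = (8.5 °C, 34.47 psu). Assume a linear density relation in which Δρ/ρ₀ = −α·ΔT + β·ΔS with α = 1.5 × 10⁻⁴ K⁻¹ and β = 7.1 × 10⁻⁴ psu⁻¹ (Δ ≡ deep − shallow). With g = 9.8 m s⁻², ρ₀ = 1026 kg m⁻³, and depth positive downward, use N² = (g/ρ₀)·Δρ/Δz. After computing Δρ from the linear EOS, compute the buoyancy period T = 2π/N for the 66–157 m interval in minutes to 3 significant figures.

12.2 min

ΔT = -8.1 K, ΔS = -0.74 psu (deep − shallow).
Δρ/ρ₀ = −αΔT + βΔS = 1.215 × 10⁻³ − 5.254 × 10⁻⁴ = 6.896 × 10⁻⁴, so Δρ ≈ 0.7075 kg m⁻³.
N² = (g/ρ₀)·Δρ/Δz = g·(Δρ/ρ₀)/Δz = 9.8 × 6.896 × 10⁻⁴ / 91 = 7.4265 × 10⁻⁵ s⁻².
N = √(7.4265 × 10⁻⁵) = 8.6177 × 10⁻³ rad s⁻¹ → T = 2π/N = 729.10 s = 12.152 min ≈ 12.2 min.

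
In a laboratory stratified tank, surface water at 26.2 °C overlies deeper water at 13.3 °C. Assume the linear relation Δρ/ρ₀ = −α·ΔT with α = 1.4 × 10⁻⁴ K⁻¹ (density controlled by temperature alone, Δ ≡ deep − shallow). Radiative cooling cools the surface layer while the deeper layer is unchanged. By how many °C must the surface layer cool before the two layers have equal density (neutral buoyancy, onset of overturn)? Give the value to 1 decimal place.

With temperature the only control, equal density requires T_surf′ = T_deep.
T_surf′ = 13.3 °C.
Cooling required: 26.2 − 13.3 = 12.9 °C.

12.9 °C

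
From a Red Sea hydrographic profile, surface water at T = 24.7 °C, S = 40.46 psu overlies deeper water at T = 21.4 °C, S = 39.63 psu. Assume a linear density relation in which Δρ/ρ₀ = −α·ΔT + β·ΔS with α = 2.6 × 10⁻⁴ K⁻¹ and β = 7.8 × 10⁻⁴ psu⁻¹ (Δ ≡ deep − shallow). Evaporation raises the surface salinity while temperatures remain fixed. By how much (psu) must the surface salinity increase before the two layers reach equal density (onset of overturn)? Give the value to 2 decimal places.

Neutral buoyancy requires −α(T_deep − T_surf) + β(S_deep − S_surf′) = 0.
S_surf′ = S_deep − (α/β)·ΔT = 39.63 − (2.6 × 10⁻⁴/7.8 × 10⁻⁴)·(-3.3) = 40.7300 psu.
Increase required: 40.7300 − 40.46 = 0.2700 psu.

0.27 psu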